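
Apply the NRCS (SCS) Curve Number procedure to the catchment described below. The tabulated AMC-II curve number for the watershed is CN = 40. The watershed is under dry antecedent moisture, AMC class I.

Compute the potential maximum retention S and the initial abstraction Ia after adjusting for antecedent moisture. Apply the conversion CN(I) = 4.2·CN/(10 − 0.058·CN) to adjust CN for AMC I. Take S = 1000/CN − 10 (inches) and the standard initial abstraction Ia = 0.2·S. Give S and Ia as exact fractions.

Dry (AMC I): CN(I) = 4.2·40/(10 − 0.058·40) = 168/(192/25) = 175/8 ≈ 21.875
Max retention: S = 1000/(175/8) − 10 = 250/7 in (≈ 35.714 in)
Ia = 0.2·(250/7) = 50/7 in ≈ 7.143 in

S = 250/7 in ≈ 35.714 in; Ia = 50/7 in ≈ 7.143 in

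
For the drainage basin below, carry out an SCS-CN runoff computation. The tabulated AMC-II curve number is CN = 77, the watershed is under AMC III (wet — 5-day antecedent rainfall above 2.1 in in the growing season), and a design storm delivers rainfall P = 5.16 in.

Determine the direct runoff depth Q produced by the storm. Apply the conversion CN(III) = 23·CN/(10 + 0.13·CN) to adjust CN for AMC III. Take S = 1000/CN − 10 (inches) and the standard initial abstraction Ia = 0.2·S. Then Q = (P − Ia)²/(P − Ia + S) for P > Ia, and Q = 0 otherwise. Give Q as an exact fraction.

Q = 88981489/22971025 in ≈ 3.874 in

CN(III) from CN(II)=77: (23·77)/(10 + 0.13·77) = 7700/87 ≈ 88.506
S = 1000/(7700/87) − 10 = 100/77 in ≈ 1.299 in
Ia = 0.2·(100/77) = 20/77 in ≈ 0.260 in
Excess rainfall: 5.160 − 0.260 = 4.900 in; P > Ia so Q > 0
Q: (9433/1925)² ÷ (11933/1925) = 88981489/22971025 in (≈ 3.874 in)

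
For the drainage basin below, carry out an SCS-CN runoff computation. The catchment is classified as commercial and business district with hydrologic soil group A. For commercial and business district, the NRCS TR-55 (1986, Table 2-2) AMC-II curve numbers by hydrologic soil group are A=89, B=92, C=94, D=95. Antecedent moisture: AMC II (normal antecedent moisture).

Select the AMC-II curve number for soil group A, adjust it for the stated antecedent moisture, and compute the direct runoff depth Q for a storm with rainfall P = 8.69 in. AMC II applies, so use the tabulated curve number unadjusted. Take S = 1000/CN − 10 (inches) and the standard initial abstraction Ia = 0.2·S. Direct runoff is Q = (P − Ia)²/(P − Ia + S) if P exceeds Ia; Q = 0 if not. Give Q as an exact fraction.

Q = 513288171/69695900 in ≈ 7.365 in

NRCS table: commercial and business district, soil group A → CN(II) = 89
AMC II — tabulated CN = 89 applies directly.
Max retention: S = 1000/89 − 10 = 110/89 in (≈ 1.236 in)
Ia = 0.2S: 0.2·1.236 = 0.247 in (exactly 22/89)
Excess rainfall: 8.690 − 0.247 = 8.443 in; P > Ia so Q > 0
Q: (75141/8900)² ÷ (86141/8900) = 513288171/69695900 in (≈ 7.365 in)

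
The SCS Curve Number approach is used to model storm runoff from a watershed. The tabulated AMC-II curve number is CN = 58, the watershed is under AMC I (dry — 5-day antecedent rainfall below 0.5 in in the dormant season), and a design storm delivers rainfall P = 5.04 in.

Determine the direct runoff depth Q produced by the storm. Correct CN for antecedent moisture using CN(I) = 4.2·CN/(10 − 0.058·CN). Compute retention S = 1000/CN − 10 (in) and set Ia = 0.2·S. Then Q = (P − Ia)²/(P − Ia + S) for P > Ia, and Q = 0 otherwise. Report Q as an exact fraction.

CN(I) from CN(II)=58: (4.2·58)/(10 − 0.058·58) = 2900/79 ≈ 36.709
Retention S: 1000/CN − 10 with CN=36.709 → S = 500/29 ≈ 17.241 in
Ia = 0.2S: 0.2·17.241 = 3.448 in (exactly 100/29)
Since P=5.040 > Ia=3.448: effective rainfall P−Ia = 1154/725 in
Runoff Q = (P−Ia)²/(P−Ia+S) = (1.592)²/(1.592+17.241) = 665858/4949575 ≈ 0.135 in

Q = 665858/4949575 in ≈ 0.135 in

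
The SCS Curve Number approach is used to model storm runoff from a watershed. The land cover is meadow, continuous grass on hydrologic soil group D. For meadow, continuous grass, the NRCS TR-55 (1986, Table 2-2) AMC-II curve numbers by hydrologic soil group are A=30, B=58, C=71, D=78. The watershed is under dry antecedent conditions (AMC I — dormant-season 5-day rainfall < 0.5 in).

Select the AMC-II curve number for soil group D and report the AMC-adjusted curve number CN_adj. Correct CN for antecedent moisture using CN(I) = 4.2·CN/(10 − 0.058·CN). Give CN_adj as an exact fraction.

CN_adj = 81900/1369 ≈ 59.825

NRCS table: meadow, continuous grass, soil group D → CN(II) = 78
Adjust CN=78 to AMC I: 4.2·78/(10 − 0.058·78) → (1638/5) ÷ (1369/250) = 81900/1369 ≈ 59.825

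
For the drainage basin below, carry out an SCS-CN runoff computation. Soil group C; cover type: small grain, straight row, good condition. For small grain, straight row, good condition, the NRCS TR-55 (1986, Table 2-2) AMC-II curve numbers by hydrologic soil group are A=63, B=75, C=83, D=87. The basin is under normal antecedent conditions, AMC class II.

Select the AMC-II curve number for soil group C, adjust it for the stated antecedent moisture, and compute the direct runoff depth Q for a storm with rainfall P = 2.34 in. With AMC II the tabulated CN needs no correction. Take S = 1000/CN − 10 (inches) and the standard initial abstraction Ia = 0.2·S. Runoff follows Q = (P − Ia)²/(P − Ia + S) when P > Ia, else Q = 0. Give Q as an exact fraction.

NRCS table: small grain, straight row, good condition, soil group C → CN(II) = 83
AMC II — tabulated CN = 83 applies directly.
Retention S: 1000/CN − 10 with CN=83.000 → S = 170/83 ≈ 2.048 in
Ia = 0.2·(170/83) = 34/83 in ≈ 0.410 in
Excess rainfall: 2.340 − 0.410 = 1.930 in; P > Ia so Q > 0
Runoff Q = (P−Ia)²/(P−Ia+S) = (1.930)²/(1.930+2.048) = 64176121/68520650 ≈ 0.937 in

Q = 64176121/68520650 in ≈ 0.937 in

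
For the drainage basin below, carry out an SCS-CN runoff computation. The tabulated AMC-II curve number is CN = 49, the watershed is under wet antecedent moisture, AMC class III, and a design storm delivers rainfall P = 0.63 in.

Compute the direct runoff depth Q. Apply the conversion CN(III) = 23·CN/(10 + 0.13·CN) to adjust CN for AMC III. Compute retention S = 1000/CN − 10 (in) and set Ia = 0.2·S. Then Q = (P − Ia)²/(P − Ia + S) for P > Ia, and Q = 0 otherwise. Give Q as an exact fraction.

CN(III) from CN(II)=49: (23·49)/(10 + 0.13·49) = 112700/1637 ≈ 68.845
Retention S: 1000/CN − 10 with CN=68.845 → S = 5100/1127 ≈ 4.525 in
Ia = 0.2·(5100/1127) = 1020/1127 in ≈ 0.905 in
P = 0.630 ≤ Ia = 0.905 in: entire storm abstracted, Q = 0.

Q = 0 in ≈ 0.000 in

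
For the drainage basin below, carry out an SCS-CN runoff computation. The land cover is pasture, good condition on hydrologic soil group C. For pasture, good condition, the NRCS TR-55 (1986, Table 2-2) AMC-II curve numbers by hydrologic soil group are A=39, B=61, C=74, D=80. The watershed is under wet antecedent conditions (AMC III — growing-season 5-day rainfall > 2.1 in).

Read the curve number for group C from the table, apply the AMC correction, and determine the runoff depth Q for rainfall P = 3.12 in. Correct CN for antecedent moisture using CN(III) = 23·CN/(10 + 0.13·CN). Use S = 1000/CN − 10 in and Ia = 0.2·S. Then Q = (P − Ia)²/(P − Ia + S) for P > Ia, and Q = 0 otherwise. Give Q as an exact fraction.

NRCS table: pasture, good condition, soil group C → CN(II) = 74
Adjust CN=74 to AMC III: 23·74/(10 + 0.13·74) → 1702 ÷ (981/50) = 85100/981 ≈ 86.748
Max retention: S = 1000/(85100/981) − 10 = 1300/851 in (≈ 1.528 in)
Initial abstraction Ia = S/5 = (1300/851)/5 = 260/851 ≈ 0.306 in
Since P=3.120 > Ia=0.306: effective rainfall P−Ia = 59878/21275 in
Q: (59878/21275)² ÷ (92378/21275) = 137899034/75590075 in (≈ 1.824 in)

Q = 137899034/75590075 in ≈ 1.824 in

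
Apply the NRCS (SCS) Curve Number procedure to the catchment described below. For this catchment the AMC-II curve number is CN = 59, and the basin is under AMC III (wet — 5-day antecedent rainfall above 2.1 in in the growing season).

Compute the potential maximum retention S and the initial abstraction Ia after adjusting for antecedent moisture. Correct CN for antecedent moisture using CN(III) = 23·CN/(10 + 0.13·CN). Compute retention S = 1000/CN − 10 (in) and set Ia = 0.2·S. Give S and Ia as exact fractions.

CN(III) from CN(II)=59: (23·59)/(10 + 0.13·59) = 135700/1767 ≈ 76.797
S = 1000/(135700/1767) − 10 = 4100/1357 in ≈ 3.021 in
Ia = 0.2S: 0.2·3.021 = 0.604 in (exactly 820/1357)

S = 4100/1357 in ≈ 3.021 in; Ia = 820/1357 in ≈ 0.604 in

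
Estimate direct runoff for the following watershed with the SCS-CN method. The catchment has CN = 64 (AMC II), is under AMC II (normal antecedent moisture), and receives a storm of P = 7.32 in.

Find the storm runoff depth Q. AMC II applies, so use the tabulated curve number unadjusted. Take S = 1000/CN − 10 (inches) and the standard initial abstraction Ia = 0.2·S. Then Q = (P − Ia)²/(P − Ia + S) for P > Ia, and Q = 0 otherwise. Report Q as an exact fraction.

Q = 511707/157600 in ≈ 3.247 in

Average conditions: CN = 64 (no AMC adjustment).
Retention S: 1000/CN − 10 with CN=64.000 → S = 45/8 ≈ 5.625 in
Initial abstraction Ia = S/5 = (45/8)/5 = 9/8 ≈ 1.125 in
Excess rainfall: 7.320 − 1.125 = 6.195 in; P > Ia so Q > 0
Q: (1239/200)² ÷ (591/50) = 511707/157600 in (≈ 3.247 in)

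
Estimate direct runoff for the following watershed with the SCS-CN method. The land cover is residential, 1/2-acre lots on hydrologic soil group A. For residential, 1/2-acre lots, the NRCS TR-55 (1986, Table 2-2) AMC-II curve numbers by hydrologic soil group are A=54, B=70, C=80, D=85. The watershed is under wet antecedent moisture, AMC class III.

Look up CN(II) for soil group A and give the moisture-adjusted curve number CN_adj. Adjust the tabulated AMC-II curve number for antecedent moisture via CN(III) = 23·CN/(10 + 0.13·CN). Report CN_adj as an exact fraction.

NRCS table: residential, 1/2-acre lots, soil group A → CN(II) = 54
Wet (AMC III): CN(III) = 23·54/(10 + 0.13·54) = 1242/(851/50) = 2700/37 ≈ 72.973

CN_adj = 2700/37 ≈ 72.973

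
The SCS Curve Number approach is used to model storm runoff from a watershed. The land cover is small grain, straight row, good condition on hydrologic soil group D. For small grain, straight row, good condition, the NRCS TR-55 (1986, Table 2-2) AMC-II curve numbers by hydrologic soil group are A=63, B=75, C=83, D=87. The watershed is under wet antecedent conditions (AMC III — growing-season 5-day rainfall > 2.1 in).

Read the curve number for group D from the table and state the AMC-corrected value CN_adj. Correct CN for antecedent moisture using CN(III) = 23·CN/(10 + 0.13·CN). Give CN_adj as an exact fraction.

CN_adj = 200100/2131 ≈ 93.900

NRCS table: small grain, straight row, good condition, soil group D → CN(II) = 87
Wet (AMC III): CN(III) = 23·87/(10 + 0.13·87) = 2001/(2131/100) = 200100/2131 ≈ 93.900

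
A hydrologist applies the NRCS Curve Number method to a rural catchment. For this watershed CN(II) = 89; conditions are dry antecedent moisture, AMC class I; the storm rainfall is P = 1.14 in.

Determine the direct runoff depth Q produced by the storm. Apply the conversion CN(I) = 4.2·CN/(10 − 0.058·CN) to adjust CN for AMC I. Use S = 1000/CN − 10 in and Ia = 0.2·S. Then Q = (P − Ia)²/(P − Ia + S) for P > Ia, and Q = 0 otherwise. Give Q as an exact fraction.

Dry (AMC I): CN(I) = 4.2·89/(10 − 0.058·89) = (1869/5)/(2419/500) = 186900/2419 ≈ 77.263
Max retention: S = 1000/(186900/2419) − 10 = 5500/1869 in (≈ 2.943 in)
Initial abstraction Ia = S/5 = (5500/1869)/5 = 1100/1869 ≈ 0.589 in
Excess rainfall: 1.140 − 0.589 = 0.551 in; P > Ia so Q > 0
Runoff Q = (P−Ia)²/(P−Ia+S) = (0.551)²/(0.551+2.943) = 2655650089/30514508850 ≈ 0.087 in

Q = 2655650089/30514508850 in ≈ 0.087 in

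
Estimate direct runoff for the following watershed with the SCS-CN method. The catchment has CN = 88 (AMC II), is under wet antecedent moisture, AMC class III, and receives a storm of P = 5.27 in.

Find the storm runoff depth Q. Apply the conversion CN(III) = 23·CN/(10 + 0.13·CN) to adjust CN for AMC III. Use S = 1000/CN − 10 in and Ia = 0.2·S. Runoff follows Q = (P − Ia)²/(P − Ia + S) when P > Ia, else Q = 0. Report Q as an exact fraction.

Wet (AMC III): CN(III) = 23·88/(10 + 0.13·88) = 2024/(536/25) = 6325/67 ≈ 94.403
Retention S: 1000/CN − 10 with CN=94.403 → S = 150/253 ≈ 0.593 in
Ia = 0.2S: 0.2·0.593 = 0.119 in (exactly 30/253)
Since P=5.270 > Ia=0.119: effective rainfall P−Ia = 130331/25300 in
Runoff Q = (P−Ia)²/(P−Ia+S) = (5.151)²/(5.151+0.593) = 16986169561/3676874300 ≈ 4.620 in

Q = 16986169561/3676874300 in ≈ 4.620 in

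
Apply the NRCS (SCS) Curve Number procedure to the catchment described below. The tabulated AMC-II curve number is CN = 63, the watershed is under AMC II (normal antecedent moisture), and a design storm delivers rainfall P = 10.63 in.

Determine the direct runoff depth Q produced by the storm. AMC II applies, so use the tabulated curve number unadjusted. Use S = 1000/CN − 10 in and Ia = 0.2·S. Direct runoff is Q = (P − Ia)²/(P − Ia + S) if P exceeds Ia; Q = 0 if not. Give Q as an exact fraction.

Average conditions: CN = 63 (no AMC adjustment).
Retention S: 1000/CN − 10 with CN=63.000 → S = 370/63 ≈ 5.873 in
Ia = 0.2S: 0.2·5.873 = 1.175 in (exactly 74/63)
Excess rainfall: 10.630 − 1.175 = 9.455 in; P > Ia so Q > 0
Q = (59569/6300)²/((59569/6300) + 370/63) = (3548465761/39690000)/(96569/6300) = 3548465761/608384700 in ≈ 5.833 in

Q = 3548465761/608384700 in ≈ 5.833 in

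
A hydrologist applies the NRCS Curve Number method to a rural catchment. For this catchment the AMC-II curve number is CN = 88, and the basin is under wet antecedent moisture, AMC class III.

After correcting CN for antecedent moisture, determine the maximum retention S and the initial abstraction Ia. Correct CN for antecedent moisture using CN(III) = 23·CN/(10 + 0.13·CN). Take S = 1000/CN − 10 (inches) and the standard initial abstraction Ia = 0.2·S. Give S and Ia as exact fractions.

S = 150/253 in ≈ 0.593 in; Ia = 30/253 in ≈ 0.119 in

Adjust CN=88 to AMC III: 23·88/(10 + 0.13·88) → 2024 ÷ (536/25) = 6325/67 ≈ 94.403
Max retention: S = 1000/(6325/67) − 10 = 150/253 in (≈ 0.593 in)
Ia = 0.2S: 0.2·0.593 = 0.119 in (exactly 30/253)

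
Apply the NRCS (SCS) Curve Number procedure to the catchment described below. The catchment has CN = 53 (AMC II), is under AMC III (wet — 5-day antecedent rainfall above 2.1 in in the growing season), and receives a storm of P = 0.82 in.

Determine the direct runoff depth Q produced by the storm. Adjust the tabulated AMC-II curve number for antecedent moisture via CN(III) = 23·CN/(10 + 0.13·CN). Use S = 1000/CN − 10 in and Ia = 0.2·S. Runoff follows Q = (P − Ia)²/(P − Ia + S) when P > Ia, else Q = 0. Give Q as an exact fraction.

Adjust CN=53 to AMC III: 23·53/(10 + 0.13·53) → 1219 ÷ (1689/100) = 121900/1689 ≈ 72.173
Max retention: S = 1000/(121900/1689) − 10 = 4700/1219 in (≈ 3.856 in)
Ia = 0.2S: 0.2·3.856 = 0.771 in (exactly 940/1219)
Since P=0.820 > Ia=0.771: effective rainfall P−Ia = 2979/60950 in
Q: (2979/60950)² ÷ (237979/60950) = 8874441/14504820050 in (≈ 0.001 in)

Q = 8874441/14504820050 in ≈ 0.001 in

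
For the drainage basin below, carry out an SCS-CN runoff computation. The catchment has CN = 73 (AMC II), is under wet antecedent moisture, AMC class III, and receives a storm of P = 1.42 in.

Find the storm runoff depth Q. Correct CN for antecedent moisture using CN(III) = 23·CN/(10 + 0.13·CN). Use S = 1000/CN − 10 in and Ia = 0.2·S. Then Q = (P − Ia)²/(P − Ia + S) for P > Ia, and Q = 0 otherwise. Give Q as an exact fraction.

CN(III) from CN(II)=73: (23·73)/(10 + 0.13·73) = 167900/1949 ≈ 86.147
S = 1000/(167900/1949) − 10 = 2700/1679 in ≈ 1.608 in
Ia = 0.2S: 0.2·1.608 = 0.322 in (exactly 540/1679)
Excess rainfall: 1.420 − 0.322 = 1.098 in; P > Ia so Q > 0
Q: (92209/83950)² ÷ (227209/83950) = 8502499681/19074195550 in (≈ 0.446 in)

Q = 8502499681/19074195550 in ≈ 0.446 in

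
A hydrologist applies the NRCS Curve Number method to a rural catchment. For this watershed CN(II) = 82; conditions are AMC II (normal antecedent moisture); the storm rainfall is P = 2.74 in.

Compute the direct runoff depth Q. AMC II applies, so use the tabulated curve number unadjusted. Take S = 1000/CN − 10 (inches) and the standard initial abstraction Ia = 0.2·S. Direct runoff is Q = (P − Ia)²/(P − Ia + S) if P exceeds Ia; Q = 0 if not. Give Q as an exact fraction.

AMC II — tabulated CN = 82 applies directly.
S = 1000/82 − 10 = 90/41 in ≈ 2.195 in
Initial abstraction Ia = S/5 = (90/41)/5 = 18/41 ≈ 0.439 in
Since P=2.740 > Ia=0.439: effective rainfall P−Ia = 4717/2050 in
Q: (4717/2050)² ÷ (9217/2050) = 22250089/18894850 in (≈ 1.178 in)

Q = 22250089/18894850 in ≈ 1.178 in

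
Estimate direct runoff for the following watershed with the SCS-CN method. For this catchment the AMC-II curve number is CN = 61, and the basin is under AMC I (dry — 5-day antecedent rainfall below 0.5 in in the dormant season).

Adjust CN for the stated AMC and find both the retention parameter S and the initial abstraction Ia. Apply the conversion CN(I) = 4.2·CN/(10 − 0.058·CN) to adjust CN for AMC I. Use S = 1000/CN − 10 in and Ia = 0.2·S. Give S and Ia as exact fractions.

S = 6500/427 in ≈ 15.222 in; Ia = 1300/427 in ≈ 3.044 in

Dry (AMC I): CN(I) = 4.2·61/(10 − 0.058·61) = (1281/5)/(3231/500) = 42700/1077 ≈ 39.647
Max retention: S = 1000/(42700/1077) − 10 = 6500/427 in (≈ 15.222 in)
Initial abstraction Ia = S/5 = (6500/427)/5 = 1300/427 ≈ 3.044 in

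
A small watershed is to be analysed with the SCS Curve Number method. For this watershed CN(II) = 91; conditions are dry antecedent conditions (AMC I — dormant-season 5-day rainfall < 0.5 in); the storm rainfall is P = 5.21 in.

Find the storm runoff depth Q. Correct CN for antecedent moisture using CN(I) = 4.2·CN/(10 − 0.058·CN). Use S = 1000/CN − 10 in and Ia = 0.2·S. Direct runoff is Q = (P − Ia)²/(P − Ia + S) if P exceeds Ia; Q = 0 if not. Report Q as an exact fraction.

Adjust CN=91 to AMC I: 4.2·91/(10 − 0.058·91) → (1911/5) ÷ (2361/500) = 63700/787 ≈ 80.940
Max retention: S = 1000/(63700/787) − 10 = 1500/637 in (≈ 2.355 in)
Initial abstraction Ia = S/5 = (1500/637)/5 = 300/637 ≈ 0.471 in
P − Ia = 5.210 − 0.471 = 301877/63700 ≈ 4.739 in (> 0, runoff occurs)
Q = (301877/63700)²/((301877/63700) + 1500/637) = (91129723129/4057690000)/(451877/63700) = 91129723129/28784564900 in ≈ 3.166 in

Q = 91129723129/28784564900 in ≈ 3.166 in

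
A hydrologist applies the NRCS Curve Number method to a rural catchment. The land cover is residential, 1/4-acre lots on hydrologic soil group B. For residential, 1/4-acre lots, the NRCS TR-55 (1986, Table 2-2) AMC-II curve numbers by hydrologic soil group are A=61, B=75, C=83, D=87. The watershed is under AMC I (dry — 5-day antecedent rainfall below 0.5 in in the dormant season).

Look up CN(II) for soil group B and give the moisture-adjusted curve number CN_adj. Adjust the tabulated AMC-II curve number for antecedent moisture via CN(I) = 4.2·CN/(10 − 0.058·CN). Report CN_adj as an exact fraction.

CN_adj = 6300/113 ≈ 55.752

NRCS table: residential, 1/4-acre lots, soil group B → CN(II) = 75
Dry (AMC I): CN(I) = 4.2·75/(10 − 0.058·75) = 315/(113/20) = 6300/113 ≈ 55.752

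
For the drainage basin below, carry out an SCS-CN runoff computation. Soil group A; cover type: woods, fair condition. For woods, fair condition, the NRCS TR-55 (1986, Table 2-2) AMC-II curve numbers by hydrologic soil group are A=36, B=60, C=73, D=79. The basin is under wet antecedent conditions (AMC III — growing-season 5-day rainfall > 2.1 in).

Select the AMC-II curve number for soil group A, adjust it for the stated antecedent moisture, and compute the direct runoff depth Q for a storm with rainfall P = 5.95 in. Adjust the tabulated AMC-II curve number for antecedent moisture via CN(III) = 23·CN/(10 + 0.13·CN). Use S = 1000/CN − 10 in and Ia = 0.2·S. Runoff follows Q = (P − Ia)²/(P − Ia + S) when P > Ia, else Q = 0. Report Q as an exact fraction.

NRCS table: woods, fair condition, soil group A → CN(II) = 36
Wet (AMC III): CN(III) = 23·36/(10 + 0.13·36) = 828/(367/25) = 20700/367 ≈ 56.403
Retention S: 1000/CN − 10 with CN=56.403 → S = 1600/207 ≈ 7.729 in
Ia = 0.2·(1600/207) = 320/207 in ≈ 1.546 in
Since P=5.950 > Ia=1.546: effective rainfall P−Ia = 18233/4140 in
Q: (18233/4140)² ÷ (50233/4140) = 332442289/207964620 in (≈ 1.599 in)

Q = 332442289/207964620 in ≈ 1.599 in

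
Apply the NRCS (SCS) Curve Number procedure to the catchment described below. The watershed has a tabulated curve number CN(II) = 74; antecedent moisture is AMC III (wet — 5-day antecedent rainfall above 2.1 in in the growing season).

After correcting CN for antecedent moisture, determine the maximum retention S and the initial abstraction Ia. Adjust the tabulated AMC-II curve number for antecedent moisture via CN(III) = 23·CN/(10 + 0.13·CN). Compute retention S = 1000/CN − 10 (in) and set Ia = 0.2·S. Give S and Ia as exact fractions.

S = 1300/851 in ≈ 1.528 in; Ia = 260/851 in ≈ 0.306 in

CN(III) from CN(II)=74: (23·74)/(10 + 0.13·74) = 85100/981 ≈ 86.748
Retention S: 1000/CN − 10 with CN=86.748 → S = 1300/851 ≈ 1.528 in
Ia = 0.2S: 0.2·1.528 = 0.306 in (exactly 260/851)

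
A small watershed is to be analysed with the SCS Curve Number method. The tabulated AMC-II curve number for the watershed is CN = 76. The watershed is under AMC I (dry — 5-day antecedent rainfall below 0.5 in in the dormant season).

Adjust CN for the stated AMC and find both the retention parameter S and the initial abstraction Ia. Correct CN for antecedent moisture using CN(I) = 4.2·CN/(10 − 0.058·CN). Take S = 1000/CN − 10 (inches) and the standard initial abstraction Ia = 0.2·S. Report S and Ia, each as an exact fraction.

Adjust CN=76 to AMC I: 4.2·76/(10 − 0.058·76) → (1596/5) ÷ (699/125) = 13300/233 ≈ 57.082
Retention S: 1000/CN − 10 with CN=57.082 → S = 1000/133 ≈ 7.519 in
Ia = 0.2·(1000/133) = 200/133 in ≈ 1.504 in

S = 1000/133 in ≈ 7.519 in; Ia = 200/133 in ≈ 1.504 in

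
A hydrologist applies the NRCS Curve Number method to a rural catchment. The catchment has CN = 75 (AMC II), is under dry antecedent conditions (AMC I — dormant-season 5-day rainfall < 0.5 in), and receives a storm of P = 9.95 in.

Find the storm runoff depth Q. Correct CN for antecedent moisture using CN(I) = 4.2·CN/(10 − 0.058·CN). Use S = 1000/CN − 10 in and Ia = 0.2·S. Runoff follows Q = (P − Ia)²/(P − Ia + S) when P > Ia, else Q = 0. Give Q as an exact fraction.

Q = 111028369/25876620 in ≈ 4.291 in

CN(I) from CN(II)=75: (4.2·75)/(10 − 0.058·75) = 6300/113 ≈ 55.752
Retention S: 1000/CN − 10 with CN=55.752 → S = 500/63 ≈ 7.937 in
Ia = 0.2S: 0.2·7.937 = 1.587 in (exactly 100/63)
P − Ia = 9.950 − 1.587 = 10537/1260 ≈ 8.363 in (> 0, runoff occurs)
Runoff Q = (P−Ia)²/(P−Ia+S) = (8.363)²/(8.363+7.937) = 111028369/25876620 ≈ 4.291 in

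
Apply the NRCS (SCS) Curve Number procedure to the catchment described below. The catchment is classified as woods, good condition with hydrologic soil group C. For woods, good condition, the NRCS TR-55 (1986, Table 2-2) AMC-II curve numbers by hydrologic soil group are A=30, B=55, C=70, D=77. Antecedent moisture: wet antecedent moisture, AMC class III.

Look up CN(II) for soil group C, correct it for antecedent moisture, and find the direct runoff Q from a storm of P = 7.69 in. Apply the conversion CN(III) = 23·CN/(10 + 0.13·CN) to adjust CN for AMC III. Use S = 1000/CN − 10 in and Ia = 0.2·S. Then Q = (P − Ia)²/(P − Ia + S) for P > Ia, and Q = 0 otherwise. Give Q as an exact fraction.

NRCS table: woods, good condition, soil group C → CN(II) = 70
CN(III) from CN(II)=70: (23·70)/(10 + 0.13·70) = 16100/191 ≈ 84.293
S = 1000/(16100/191) − 10 = 300/161 in ≈ 1.863 in
Ia = 0.2S: 0.2·1.863 = 0.373 in (exactly 60/161)
Since P=7.690 > Ia=0.373: effective rainfall P−Ia = 117809/16100 in
Q: (117809/16100)² ÷ (147809/16100) = 13878960481/2379724900 in (≈ 5.832 in)

Q = 13878960481/2379724900 in ≈ 5.832 in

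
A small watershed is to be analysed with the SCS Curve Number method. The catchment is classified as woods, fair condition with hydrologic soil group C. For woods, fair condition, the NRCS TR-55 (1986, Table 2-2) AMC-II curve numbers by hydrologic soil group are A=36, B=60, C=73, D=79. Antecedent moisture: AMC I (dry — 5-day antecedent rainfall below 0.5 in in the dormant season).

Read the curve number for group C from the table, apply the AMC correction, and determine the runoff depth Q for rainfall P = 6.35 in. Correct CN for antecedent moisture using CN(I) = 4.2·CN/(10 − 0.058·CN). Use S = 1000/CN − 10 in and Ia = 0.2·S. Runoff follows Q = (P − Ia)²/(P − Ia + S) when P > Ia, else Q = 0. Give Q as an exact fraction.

Q = 2199328609/1399087340 in ≈ 1.572 in

NRCS table: woods, fair condition, soil group C → CN(II) = 73
CN(I) from CN(II)=73: (4.2·73)/(10 − 0.058·73) = 51100/961 ≈ 53.174
Max retention: S = 1000/(51100/961) − 10 = 4500/511 in (≈ 8.806 in)
Initial abstraction Ia = S/5 = (4500/511)/5 = 900/511 ≈ 1.761 in
Since P=6.350 > Ia=1.761: effective rainfall P−Ia = 46897/10220 in
Q = (46897/10220)²/((46897/10220) + 4500/511) = (2199328609/104448400)/(136897/10220) = 2199328609/1399087340 in ≈ 1.572 in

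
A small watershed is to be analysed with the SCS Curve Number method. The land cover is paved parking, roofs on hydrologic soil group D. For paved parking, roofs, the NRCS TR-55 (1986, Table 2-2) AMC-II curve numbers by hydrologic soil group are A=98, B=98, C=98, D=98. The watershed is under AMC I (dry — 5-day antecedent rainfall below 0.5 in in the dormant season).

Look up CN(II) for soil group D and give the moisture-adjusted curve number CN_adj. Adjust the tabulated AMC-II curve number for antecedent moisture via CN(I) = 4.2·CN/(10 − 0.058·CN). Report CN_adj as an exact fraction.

CN_adj = 102900/1079 ≈ 95.366

NRCS table: paved parking, roofs, soil group D → CN(II) = 98
Adjust CN=98 to AMC I: 4.2·98/(10 − 0.058·98) → (2058/5) ÷ (1079/250) = 102900/1079 ≈ 95.366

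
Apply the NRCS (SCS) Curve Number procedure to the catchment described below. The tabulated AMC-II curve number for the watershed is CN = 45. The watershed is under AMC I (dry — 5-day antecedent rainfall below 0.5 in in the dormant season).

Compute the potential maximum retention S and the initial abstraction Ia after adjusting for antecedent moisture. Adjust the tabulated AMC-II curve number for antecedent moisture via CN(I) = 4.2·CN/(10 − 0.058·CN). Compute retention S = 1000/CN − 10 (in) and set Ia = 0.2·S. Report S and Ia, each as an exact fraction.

CN(I) from CN(II)=45: (4.2·45)/(10 − 0.058·45) = 18900/739 ≈ 25.575
Retention S: 1000/CN − 10 with CN=25.575 → S = 5500/189 ≈ 29.101 in
Initial abstraction Ia = S/5 = (5500/189)/5 = 1100/189 ≈ 5.820 in

S = 5500/189 in ≈ 29.101 in; Ia = 1100/189 in ≈ 5.820 in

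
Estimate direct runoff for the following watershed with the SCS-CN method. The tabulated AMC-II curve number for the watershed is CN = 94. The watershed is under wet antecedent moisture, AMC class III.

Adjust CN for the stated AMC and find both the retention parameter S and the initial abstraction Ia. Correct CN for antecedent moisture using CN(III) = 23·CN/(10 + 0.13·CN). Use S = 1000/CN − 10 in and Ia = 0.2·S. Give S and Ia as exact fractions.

S = 300/1081 in ≈ 0.278 in; Ia = 60/1081 in ≈ 0.056 in

Wet (AMC III): CN(III) = 23·94/(10 + 0.13·94) = 2162/(1111/50) = 108100/1111 ≈ 97.300
Retention S: 1000/CN − 10 with CN=97.300 → S = 300/1081 ≈ 0.278 in
Ia = 0.2S: 0.2·0.278 = 0.056 in (exactly 60/1081)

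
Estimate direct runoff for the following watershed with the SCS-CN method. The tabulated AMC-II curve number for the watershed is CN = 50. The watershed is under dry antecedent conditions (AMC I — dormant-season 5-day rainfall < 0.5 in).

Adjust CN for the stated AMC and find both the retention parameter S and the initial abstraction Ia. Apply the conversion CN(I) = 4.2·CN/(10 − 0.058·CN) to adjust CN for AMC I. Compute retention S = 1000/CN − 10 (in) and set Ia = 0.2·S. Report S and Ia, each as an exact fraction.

S = 500/21 in ≈ 23.810 in; Ia = 100/21 in ≈ 4.762 in

Adjust CN=50 to AMC I: 4.2·50/(10 − 0.058·50) → 210 ÷ (71/10) = 2100/71 ≈ 29.577
S = 1000/(2100/71) − 10 = 500/21 in ≈ 23.810 in
Ia = 0.2·(500/21) = 100/21 in ≈ 4.762 in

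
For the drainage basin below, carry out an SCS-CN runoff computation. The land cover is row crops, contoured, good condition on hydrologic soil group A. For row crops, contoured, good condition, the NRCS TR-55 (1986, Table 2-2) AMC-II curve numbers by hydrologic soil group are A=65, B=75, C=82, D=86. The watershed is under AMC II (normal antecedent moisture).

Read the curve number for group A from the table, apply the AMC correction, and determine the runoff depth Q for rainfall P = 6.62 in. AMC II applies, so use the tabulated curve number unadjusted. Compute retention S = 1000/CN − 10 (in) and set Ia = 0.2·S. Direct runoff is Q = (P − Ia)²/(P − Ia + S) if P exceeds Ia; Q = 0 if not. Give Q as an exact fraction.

Q = 12981609/4616950 in ≈ 2.812 in

NRCS table: row crops, contoured, good condition, soil group A → CN(II) = 65
Average conditions: CN = 65 (no AMC adjustment).
Max retention: S = 1000/65 − 10 = 70/13 in (≈ 5.385 in)
Ia = 0.2S: 0.2·5.385 = 1.077 in (exactly 14/13)
P − Ia = 6.620 − 1.077 = 3603/650 ≈ 5.543 in (> 0, runoff occurs)
Q: (3603/650)² ÷ (7103/650) = 12981609/4616950 in (≈ 2.812 in)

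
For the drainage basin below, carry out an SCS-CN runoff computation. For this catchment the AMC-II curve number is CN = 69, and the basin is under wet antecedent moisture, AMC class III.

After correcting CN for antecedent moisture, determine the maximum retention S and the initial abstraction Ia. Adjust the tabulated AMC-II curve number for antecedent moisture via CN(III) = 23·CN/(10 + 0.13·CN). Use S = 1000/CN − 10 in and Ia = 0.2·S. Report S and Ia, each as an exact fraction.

S = 3100/1587 in ≈ 1.953 in; Ia = 620/1587 in ≈ 0.391 in

Wet (AMC III): CN(III) = 23·69/(10 + 0.13·69) = 1587/(1897/100) = 158700/1897 ≈ 83.658
Retention S: 1000/CN − 10 with CN=83.658 → S = 3100/1587 ≈ 1.953 in
Ia = 0.2S: 0.2·1.953 = 0.391 in (exactly 620/1587)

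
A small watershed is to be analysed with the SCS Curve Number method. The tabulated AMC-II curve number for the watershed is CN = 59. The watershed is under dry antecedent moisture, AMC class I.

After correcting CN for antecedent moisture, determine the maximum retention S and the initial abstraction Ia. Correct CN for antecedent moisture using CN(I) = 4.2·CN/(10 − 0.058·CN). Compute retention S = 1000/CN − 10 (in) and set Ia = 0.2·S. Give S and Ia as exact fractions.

CN(I) from CN(II)=59: (4.2·59)/(10 − 0.058·59) = 123900/3289 ≈ 37.671
Max retention: S = 1000/(123900/3289) − 10 = 20500/1239 in (≈ 16.546 in)
Initial abstraction Ia = S/5 = (20500/1239)/5 = 4100/1239 ≈ 3.309 in

S = 20500/1239 in ≈ 16.546 in; Ia = 4100/1239 in ≈ 3.309 in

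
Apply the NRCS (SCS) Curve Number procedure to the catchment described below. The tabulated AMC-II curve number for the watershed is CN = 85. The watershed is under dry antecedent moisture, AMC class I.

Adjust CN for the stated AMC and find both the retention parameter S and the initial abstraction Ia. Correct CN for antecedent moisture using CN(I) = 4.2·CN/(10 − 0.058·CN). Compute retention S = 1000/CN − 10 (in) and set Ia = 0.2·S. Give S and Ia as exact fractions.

Dry (AMC I): CN(I) = 4.2·85/(10 − 0.058·85) = 357/(507/100) = 11900/169 ≈ 70.414
S = 1000/(11900/169) − 10 = 500/119 in ≈ 4.202 in
Ia = 0.2S: 0.2·4.202 = 0.840 in (exactly 100/119)

S = 500/119 in ≈ 4.202 in; Ia = 100/119 in ≈ 0.840 in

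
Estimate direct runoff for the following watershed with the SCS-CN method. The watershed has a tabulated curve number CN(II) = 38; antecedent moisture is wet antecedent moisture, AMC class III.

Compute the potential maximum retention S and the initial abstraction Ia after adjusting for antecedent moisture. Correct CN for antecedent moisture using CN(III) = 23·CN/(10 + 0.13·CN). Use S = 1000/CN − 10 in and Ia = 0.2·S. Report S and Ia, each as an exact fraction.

Adjust CN=38 to AMC III: 23·38/(10 + 0.13·38) → 874 ÷ (747/50) = 43700/747 ≈ 58.501
Retention S: 1000/CN − 10 with CN=58.501 → S = 3100/437 ≈ 7.094 in
Ia = 0.2·(3100/437) = 620/437 in ≈ 1.419 in

S = 3100/437 in ≈ 7.094 in; Ia = 620/437 in ≈ 1.419 in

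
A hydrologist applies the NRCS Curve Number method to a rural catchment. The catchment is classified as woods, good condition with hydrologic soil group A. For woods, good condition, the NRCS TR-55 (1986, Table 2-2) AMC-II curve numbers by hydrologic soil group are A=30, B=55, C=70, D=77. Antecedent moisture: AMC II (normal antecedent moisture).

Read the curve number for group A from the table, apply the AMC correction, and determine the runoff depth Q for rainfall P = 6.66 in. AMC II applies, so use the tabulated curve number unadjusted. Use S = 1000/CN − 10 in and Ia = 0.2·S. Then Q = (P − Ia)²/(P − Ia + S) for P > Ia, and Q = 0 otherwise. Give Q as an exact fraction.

NRCS table: woods, good condition, soil group A → CN(II) = 30
CN(II) = 30; AMC II needs no correction.
Max retention: S = 1000/30 − 10 = 70/3 in (≈ 23.333 in)
Ia = 0.2·(70/3) = 14/3 in ≈ 4.667 in
Since P=6.660 > Ia=4.667: effective rainfall P−Ia = 299/150 in
Q: (299/150)² ÷ (3799/150) = 89401/569850 in (≈ 0.157 in)

Q = 89401/569850 in ≈ 0.157 in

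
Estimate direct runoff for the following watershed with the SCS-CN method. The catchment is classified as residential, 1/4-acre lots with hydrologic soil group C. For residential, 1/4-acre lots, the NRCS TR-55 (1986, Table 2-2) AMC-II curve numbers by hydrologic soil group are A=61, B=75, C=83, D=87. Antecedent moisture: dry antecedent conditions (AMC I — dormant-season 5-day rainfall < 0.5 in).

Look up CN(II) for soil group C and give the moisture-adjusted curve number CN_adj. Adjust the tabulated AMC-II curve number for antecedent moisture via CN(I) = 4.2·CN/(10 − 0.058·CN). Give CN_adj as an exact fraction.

NRCS table: residential, 1/4-acre lots, soil group C → CN(II) = 83
CN(I) from CN(II)=83: (4.2·83)/(10 − 0.058·83) = 174300/2593 ≈ 67.219

CN_adj = 174300/2593 ≈ 67.219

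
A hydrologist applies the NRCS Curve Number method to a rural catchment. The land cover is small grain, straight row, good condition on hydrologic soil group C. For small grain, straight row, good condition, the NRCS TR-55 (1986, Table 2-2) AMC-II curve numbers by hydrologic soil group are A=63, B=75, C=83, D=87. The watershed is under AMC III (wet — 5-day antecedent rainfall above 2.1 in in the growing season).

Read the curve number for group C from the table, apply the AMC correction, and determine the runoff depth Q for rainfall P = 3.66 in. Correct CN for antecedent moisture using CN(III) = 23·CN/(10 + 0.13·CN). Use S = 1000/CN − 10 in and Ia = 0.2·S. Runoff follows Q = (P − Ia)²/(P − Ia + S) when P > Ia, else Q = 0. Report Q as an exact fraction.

Q = 110454528409/39835771150 in ≈ 2.773 in

NRCS table: small grain, straight row, good condition, soil group C → CN(II) = 83
Adjust CN=83 to AMC III: 23·83/(10 + 0.13·83) → 1909 ÷ (2079/100) = 190900/2079 ≈ 91.823
Max retention: S = 1000/(190900/2079) − 10 = 1700/1909 in (≈ 0.891 in)
Ia = 0.2S: 0.2·0.891 = 0.178 in (exactly 340/1909)
P − Ia = 3.660 − 0.178 = 332347/95450 ≈ 3.482 in (> 0, runoff occurs)
Runoff Q = (P−Ia)²/(P−Ia+S) = (3.482)²/(3.482+0.891) = 110454528409/39835771150 ≈ 2.773 in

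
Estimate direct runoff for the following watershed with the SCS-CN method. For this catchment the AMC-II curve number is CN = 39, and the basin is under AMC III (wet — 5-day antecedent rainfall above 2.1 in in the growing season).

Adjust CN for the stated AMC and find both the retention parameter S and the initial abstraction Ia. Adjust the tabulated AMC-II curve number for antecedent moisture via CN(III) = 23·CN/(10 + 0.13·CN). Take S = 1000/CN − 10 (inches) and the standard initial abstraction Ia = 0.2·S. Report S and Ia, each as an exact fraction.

CN(III) from CN(II)=39: (23·39)/(10 + 0.13·39) = 89700/1507 ≈ 59.522
Retention S: 1000/CN − 10 with CN=59.522 → S = 6100/897 ≈ 6.800 in
Initial abstraction Ia = S/5 = (6100/897)/5 = 1220/897 ≈ 1.360 in

S = 6100/897 in ≈ 6.800 in; Ia = 1220/897 in ≈ 1.360 in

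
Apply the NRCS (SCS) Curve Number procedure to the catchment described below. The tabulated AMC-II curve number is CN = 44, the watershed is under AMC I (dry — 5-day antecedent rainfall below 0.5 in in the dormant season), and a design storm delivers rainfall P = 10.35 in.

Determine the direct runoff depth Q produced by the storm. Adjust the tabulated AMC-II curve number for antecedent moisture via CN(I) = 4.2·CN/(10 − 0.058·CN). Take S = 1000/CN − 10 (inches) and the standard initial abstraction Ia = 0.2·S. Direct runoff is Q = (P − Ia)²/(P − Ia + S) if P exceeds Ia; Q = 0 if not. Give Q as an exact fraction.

Q = 8014561/15068460 in ≈ 0.532 in

CN(I) from CN(II)=44: (4.2·44)/(10 − 0.058·44) = 3300/133 ≈ 24.812
Retention S: 1000/CN − 10 with CN=24.812 → S = 1000/33 ≈ 30.303 in
Ia = 0.2S: 0.2·30.303 = 6.061 in (exactly 200/33)
Excess rainfall: 10.350 − 6.061 = 4.289 in; P > Ia so Q > 0
Runoff Q = (P−Ia)²/(P−Ia+S) = (4.289)²/(4.289+30.303) = 8014561/15068460 ≈ 0.532 in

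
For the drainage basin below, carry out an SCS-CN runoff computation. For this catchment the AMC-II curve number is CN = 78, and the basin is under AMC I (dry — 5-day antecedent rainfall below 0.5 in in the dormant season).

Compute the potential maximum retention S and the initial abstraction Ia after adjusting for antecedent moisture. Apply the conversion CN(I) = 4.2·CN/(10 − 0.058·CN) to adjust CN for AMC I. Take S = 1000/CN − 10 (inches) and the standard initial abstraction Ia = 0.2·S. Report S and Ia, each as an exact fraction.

S = 5500/819 in ≈ 6.716 in; Ia = 1100/819 in ≈ 1.343 in

Dry (AMC I): CN(I) = 4.2·78/(10 − 0.058·78) = (1638/5)/(1369/250) = 81900/1369 ≈ 59.825
S = 1000/(81900/1369) − 10 = 5500/819 in ≈ 6.716 in
Ia = 0.2·(5500/819) = 1100/819 in ≈ 1.343 in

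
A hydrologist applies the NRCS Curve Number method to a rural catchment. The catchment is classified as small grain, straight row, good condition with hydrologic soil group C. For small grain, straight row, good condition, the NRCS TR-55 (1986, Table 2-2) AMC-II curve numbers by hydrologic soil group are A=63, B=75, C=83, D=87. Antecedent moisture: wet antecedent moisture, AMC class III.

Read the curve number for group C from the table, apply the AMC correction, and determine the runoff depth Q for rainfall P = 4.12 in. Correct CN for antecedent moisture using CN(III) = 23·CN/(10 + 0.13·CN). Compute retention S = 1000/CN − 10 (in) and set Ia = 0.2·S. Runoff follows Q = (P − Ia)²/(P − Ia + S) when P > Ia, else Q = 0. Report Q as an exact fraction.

NRCS table: small grain, straight row, good condition, soil group C → CN(II) = 83
Wet (AMC III): CN(III) = 23·83/(10 + 0.13·83) = 1909/(2079/100) = 190900/2079 ≈ 91.823
Retention S: 1000/CN − 10 with CN=91.823 → S = 1700/1909 ≈ 0.891 in
Ia = 0.2S: 0.2·0.891 = 0.178 in (exactly 340/1909)
P − Ia = 4.120 − 0.178 = 188127/47725 ≈ 3.942 in (> 0, runoff occurs)
Runoff Q = (P−Ia)²/(P−Ia+S) = (3.942)²/(3.942+0.891) = 35391768129/11006673575 ≈ 3.215 in

Q = 35391768129/11006673575 in ≈ 3.215 in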